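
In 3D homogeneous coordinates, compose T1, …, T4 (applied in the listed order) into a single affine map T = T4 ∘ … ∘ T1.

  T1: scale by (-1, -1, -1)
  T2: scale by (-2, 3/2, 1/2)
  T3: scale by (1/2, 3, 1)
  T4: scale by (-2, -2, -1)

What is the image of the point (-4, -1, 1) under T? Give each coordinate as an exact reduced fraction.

T1 scale by (-1, -1, -1): (-4, -1, 1) → (4, 1, -1)
T2 scale by (-2, 3/2, 1/2): (4, 1, -1) → (-8, 3/2, -1/2)
T3 scale by (1/2, 3, 1): (-8, 3/2, -1/2) → (-4, 9/2, -1/2)
T4 scale by (-2, -2, -1): (-4, 9/2, -1/2) → (8, -9, 1/2)

T(p) = (8, -9, 1/2)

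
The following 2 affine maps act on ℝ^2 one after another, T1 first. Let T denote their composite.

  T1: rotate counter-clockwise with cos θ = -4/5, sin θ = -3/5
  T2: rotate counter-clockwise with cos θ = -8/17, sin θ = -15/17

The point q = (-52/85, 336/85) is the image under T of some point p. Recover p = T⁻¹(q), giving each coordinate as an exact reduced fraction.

p = (4, 0)

T1 = [-4/5 3/5 0; -3/5 -4/5 0; 0 0 1]
T2·T1 = [-13/85 -84/85 0; 84/85 -13/85 0; 0 0 1]
det M = 1; M⁻¹ = [-13/85 84/85 0; -84/85 -13/85 0; 0 0 1]
M⁻¹ · (-52/85, 336/85)ᵀ = (4, 0)ᵀ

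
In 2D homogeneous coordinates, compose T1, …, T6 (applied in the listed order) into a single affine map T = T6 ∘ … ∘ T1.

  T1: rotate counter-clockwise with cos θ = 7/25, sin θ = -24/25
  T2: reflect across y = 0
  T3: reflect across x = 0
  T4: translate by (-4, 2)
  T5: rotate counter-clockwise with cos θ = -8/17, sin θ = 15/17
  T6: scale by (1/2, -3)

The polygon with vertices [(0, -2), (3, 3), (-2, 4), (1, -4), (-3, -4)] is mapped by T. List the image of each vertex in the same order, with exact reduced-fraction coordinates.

image vertices: (-16/25, 228/25), (29/850, 11109/425), (923/425, 7566/425), (-721/425, 2943/425), (-113/425, -621/425)

T1 rotate counter-clockwise with cos θ = 7/25, sin θ = -24/25: (0, -2) → (-48/25, -14/25); (3, 3) → (93/25, -51/25); (-2, 4) → (82/25, 76/25); (1, -4) → (-89/25, -52/25); (-3, -4) → (-117/25, 44/25)
T2 reflect across y = 0: (-48/25, -14/25) → (-48/25, 14/25); (93/25, -51/25) → (93/25, 51/25); (82/25, 76/25) → (82/25, -76/25); (-89/25, -52/25) → (-89/25, 52/25); (-117/25, 44/25) → (-117/25, -44/25)
T3 reflect across x = 0: (-48/25, 14/25) → (48/25, 14/25); (93/25, 51/25) → (-93/25, 51/25); (82/25, -76/25) → (-82/25, -76/25); (-89/25, 52/25) → (89/25, 52/25); (-117/25, -44/25) → (117/25, -44/25)
T4 translate by (-4, 2): (48/25, 14/25) → (-52/25, 64/25); (-93/25, 51/25) → (-193/25, 101/25); (-82/25, -76/25) → (-182/25, -26/25); (89/25, 52/25) → (-11/25, 102/25); (117/25, -44/25) → (17/25, 6/25)
T5 rotate counter-clockwise with cos θ = -8/17, sin θ = 15/17: (-52/25, 64/25) → (-32/25, -76/25); (-193/25, 101/25) → (29/425, -3703/425); (-182/25, -26/25) → (1846/425, -2522/425); (-11/25, 102/25) → (-1442/425, -981/425); (17/25, 6/25) → (-226/425, 207/425)
T6 scale by (1/2, -3): (-32/25, -76/25) → (-16/25, 228/25); (29/425, -3703/425) → (29/850, 11109/425); (1846/425, -2522/425) → (923/425, 7566/425); (-1442/425, -981/425) → (-721/425, 2943/425); (-226/425, 207/425) → (-113/425, -621/425)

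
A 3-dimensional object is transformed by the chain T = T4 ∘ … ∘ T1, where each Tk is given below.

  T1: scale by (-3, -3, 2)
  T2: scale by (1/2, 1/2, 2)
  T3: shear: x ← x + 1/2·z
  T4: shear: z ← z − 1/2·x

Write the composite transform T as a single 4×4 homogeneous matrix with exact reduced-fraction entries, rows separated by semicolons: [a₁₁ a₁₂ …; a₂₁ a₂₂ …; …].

T = [-3/2 0 2 0; 0 -3/2 0 0; 3/4 0 3 0; 0 0 0 1]

T1 = [-3 0 0 0; 0 -3 0 0; 0 0 2 0; 0 0 0 1]
T2·T1 = [-3/2 0 0 0; 0 -3/2 0 0; 0 0 4 0; 0 0 0 1]
T3·…·T1 = [-3/2 0 2 0; 0 -3/2 0 0; 0 0 4 0; 0 0 0 1]
T4·…·T1 = [-3/2 0 2 0; 0 -3/2 0 0; 3/4 0 3 0; 0 0 0 1]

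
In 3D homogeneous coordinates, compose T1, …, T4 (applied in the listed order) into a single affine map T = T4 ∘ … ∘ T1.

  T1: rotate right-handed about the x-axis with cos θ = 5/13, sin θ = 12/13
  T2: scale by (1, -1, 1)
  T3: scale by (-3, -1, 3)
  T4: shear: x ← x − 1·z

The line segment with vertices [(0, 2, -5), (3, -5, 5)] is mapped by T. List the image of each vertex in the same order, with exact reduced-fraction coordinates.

T1 rotate right-handed about the x-axis with cos θ = 5/13, sin θ = 12/13: (0, 2, -5) → (0, 70/13, -1/13); (3, -5, 5) → (3, -85/13, -35/13)
T2 scale by (1, -1, 1): (0, 70/13, -1/13) → (0, -70/13, -1/13); (3, -85/13, -35/13) → (3, 85/13, -35/13)
T3 scale by (-3, -1, 3): (0, -70/13, -1/13) → (0, 70/13, -3/13); (3, 85/13, -35/13) → (-9, -85/13, -105/13)
T4 shear: x ← x − 1·z: (0, 70/13, -3/13) → (3/13, 70/13, -3/13); (-9, -85/13, -105/13) → (-12/13, -85/13, -105/13)

image vertices: (3/13, 70/13, -3/13), (-12/13, -85/13, -105/13)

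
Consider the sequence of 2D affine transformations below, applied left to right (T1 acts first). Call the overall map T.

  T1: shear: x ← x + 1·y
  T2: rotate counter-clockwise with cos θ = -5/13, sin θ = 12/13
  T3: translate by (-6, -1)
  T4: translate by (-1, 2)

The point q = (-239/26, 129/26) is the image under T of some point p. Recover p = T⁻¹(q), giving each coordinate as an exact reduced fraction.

p = (4, 1/2)

T1 = [1 1 0; 0 1 0; 0 0 1]
T2·T1 = [-5/13 -17/13 0; 12/13 7/13 0; 0 0 1]
T3·…·T1 = [-5/13 -17/13 -6; 12/13 7/13 -1; 0 0 1]
T4·…·T1 = [-5/13 -17/13 -7; 12/13 7/13 1; 0 0 1]
det M = 1; M⁻¹ = [7/13 17/13 32/13; -12/13 -5/13 -79/13; 0 0 1]
M⁻¹ · (-239/26, 129/26)ᵀ = (4, 1/2)ᵀ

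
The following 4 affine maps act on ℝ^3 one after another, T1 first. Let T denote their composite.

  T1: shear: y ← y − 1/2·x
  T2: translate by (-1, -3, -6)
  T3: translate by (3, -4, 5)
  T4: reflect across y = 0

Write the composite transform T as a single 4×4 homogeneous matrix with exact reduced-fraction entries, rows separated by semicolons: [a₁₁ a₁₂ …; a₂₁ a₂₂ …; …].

T1 = [1 0 0 0; -1/2 1 0 0; 0 0 1 0; 0 0 0 1]
T2·T1 = [1 0 0 -1; -1/2 1 0 -3; 0 0 1 -6; 0 0 0 1]
T3·…·T1 = [1 0 0 2; -1/2 1 0 -7; 0 0 1 -1; 0 0 0 1]
T4·…·T1 = [1 0 0 2; 1/2 -1 0 7; 0 0 1 -1; 0 0 0 1]

T = [1 0 0 2; 1/2 -1 0 7; 0 0 1 -1; 0 0 0 1]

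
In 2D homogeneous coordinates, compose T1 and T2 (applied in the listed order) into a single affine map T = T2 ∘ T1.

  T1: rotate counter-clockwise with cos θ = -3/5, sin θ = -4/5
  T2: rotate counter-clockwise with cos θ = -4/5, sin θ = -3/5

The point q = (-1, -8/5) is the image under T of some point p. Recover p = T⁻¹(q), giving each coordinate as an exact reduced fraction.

p = (-8/5, 1)

T1 = [-3/5 4/5 0; -4/5 -3/5 0; 0 0 1]
T2·T1 = [0 -1 0; 1 0 0; 0 0 1]
det M = 1; M⁻¹ = [0 1 0; -1 0 0; 0 0 1]
M⁻¹ · (-1, -8/5)ᵀ = (-8/5, 1)ᵀ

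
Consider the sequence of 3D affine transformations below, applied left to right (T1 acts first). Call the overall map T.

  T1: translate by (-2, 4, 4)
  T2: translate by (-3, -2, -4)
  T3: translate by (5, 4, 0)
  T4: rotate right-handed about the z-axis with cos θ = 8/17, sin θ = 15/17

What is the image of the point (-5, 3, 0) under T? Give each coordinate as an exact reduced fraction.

T1 translate by (-2, 4, 4): (-5, 3, 0) → (-7, 7, 4)
T2 translate by (-3, -2, -4): (-7, 7, 4) → (-10, 5, 0)
T3 translate by (5, 4, 0): (-10, 5, 0) → (-5, 9, 0)
T4 rotate right-handed about the z-axis with cos θ = 8/17, sin θ = 15/17: (-5, 9, 0) → (-175/17, -3/17, 0)

T(p) = (-175/17, -3/17, 0)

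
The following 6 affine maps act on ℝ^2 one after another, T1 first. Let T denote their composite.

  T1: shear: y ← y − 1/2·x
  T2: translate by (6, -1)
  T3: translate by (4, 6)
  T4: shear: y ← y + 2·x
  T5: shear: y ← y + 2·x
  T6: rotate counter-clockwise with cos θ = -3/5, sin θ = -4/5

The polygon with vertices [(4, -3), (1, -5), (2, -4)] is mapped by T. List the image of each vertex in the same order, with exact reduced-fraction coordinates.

image vertices: (182/5, -224/5), (141/5, -349/10), (156/5, -192/5)

T1 shear: y ← y − 1/2·x: (4, -3) → (4, -5); (1, -5) → (1, -11/2); (2, -4) → (2, -5)
T2 translate by (6, -1): (4, -5) → (10, -6); (1, -11/2) → (7, -13/2); (2, -5) → (8, -6)
T3 translate by (4, 6): (10, -6) → (14, 0); (7, -13/2) → (11, -1/2); (8, -6) → (12, 0)
T4 shear: y ← y + 2·x: (14, 0) → (14, 28); (11, -1/2) → (11, 43/2); (12, 0) → (12, 24)
T5 shear: y ← y + 2·x: (14, 28) → (14, 56); (11, 43/2) → (11, 87/2); (12, 24) → (12, 48)
T6 rotate counter-clockwise with cos θ = -3/5, sin θ = -4/5: (14, 56) → (182/5, -224/5); (11, 87/2) → (141/5, -349/10); (12, 48) → (156/5, -192/5)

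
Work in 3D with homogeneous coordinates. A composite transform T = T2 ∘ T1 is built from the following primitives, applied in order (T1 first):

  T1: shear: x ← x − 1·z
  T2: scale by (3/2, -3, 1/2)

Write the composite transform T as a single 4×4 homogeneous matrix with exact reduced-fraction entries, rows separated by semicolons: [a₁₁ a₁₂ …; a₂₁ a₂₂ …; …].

T = [3/2 0 -3/2 0; 0 -3 0 0; 0 0 1/2 0; 0 0 0 1]

T1 = [1 0 -1 0; 0 1 0 0; 0 0 1 0; 0 0 0 1]
T2·T1 = [3/2 0 -3/2 0; 0 -3 0 0; 0 0 1/2 0; 0 0 0 1]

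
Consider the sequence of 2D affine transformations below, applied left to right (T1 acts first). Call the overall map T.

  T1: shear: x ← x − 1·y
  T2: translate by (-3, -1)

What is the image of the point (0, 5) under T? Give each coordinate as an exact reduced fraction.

T(p) = (-8, 4)

T1 shear: x ← x − 1·y: (0, 5) → (-5, 5)
T2 translate by (-3, -1): (-5, 5) → (-8, 4)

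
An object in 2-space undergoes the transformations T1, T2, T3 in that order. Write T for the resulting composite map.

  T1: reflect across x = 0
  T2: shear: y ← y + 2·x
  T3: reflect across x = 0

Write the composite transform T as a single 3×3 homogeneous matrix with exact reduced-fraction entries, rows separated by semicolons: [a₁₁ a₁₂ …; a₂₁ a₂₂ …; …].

T = [1 0 0; -2 1 0; 0 0 1]

T1 = [-1 0 0; 0 1 0; 0 0 1]
T2·T1 = [-1 0 0; -2 1 0; 0 0 1]
T3·…·T1 = [1 0 0; -2 1 0; 0 0 1]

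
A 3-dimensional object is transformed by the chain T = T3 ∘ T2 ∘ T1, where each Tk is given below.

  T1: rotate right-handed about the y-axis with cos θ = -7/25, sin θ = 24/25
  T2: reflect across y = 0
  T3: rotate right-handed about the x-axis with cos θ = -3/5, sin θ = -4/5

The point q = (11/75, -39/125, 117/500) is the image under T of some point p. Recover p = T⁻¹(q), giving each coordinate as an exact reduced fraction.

T1 = [-7/25 0 24/25 0; 0 1 0 0; -24/25 0 -7/25 0; 0 0 0 1]
T2·T1 = [-7/25 0 24/25 0; 0 -1 0 0; -24/25 0 -7/25 0; 0 0 0 1]
T3·…·T1 = [-7/25 0 24/25 0; -96/125 3/5 -28/125 0; 72/125 4/5 21/125 0; 0 0 0 1]
det M = -1; M⁻¹ = [-7/25 -96/125 72/125 0; 0 3/5 4/5 0; 24/25 -28/125 21/125 0; 0 0 0 1]
M⁻¹ · (11/75, -39/125, 117/500)ᵀ = (1/3, 0, 1/4)ᵀ

p = (1/3, 0, 1/4)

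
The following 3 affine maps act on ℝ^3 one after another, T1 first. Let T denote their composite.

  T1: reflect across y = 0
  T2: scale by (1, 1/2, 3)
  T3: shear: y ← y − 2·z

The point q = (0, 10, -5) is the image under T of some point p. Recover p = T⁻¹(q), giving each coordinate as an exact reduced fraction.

p = (0, 0, -5/3)

T1 = [1 0 0 0; 0 -1 0 0; 0 0 1 0; 0 0 0 1]
T2·T1 = [1 0 0 0; 0 -1/2 0 0; 0 0 3 0; 0 0 0 1]
T3·…·T1 = [1 0 0 0; 0 -1/2 -6 0; 0 0 3 0; 0 0 0 1]
det M = -3/2; M⁻¹ = [1 0 0 0; 0 -2 -4 0; 0 0 1/3 0; 0 0 0 1]
M⁻¹ · (0, 10, -5)ᵀ = (0, 0, -5/3)ᵀ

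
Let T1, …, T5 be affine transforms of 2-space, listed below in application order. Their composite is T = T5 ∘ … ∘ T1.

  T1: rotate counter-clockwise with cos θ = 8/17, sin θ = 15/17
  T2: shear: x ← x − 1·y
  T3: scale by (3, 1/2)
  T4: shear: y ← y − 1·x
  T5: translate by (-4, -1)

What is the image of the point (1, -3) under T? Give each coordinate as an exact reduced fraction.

T(p) = (118/17, -415/34)

T1 rotate counter-clockwise with cos θ = 8/17, sin θ = 15/17: (1, -3) → (53/17, -9/17)
T2 shear: x ← x − 1·y: (53/17, -9/17) → (62/17, -9/17)
T3 scale by (3, 1/2): (62/17, -9/17) → (186/17, -9/34)
T4 shear: y ← y − 1·x: (186/17, -9/34) → (186/17, -381/34)
T5 translate by (-4, -1): (186/17, -381/34) → (118/17, -415/34)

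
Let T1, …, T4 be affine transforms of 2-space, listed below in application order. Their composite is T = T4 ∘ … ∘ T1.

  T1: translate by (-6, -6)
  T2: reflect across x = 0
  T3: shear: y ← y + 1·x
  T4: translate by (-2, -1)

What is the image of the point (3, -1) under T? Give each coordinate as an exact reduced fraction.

T1 translate by (-6, -6): (3, -1) → (-3, -7)
T2 reflect across x = 0: (-3, -7) → (3, -7)
T3 shear: y ← y + 1·x: (3, -7) → (3, -4)
T4 translate by (-2, -1): (3, -4) → (1, -5)

T(p) = (1, -5)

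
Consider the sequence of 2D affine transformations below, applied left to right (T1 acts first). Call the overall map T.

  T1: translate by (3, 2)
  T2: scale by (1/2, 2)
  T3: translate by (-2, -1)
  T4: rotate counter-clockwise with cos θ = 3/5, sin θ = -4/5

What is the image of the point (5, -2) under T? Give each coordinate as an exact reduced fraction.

T1 translate by (3, 2): (5, -2) → (8, 0)
T2 scale by (1/2, 2): (8, 0) → (4, 0)
T3 translate by (-2, -1): (4, 0) → (2, -1)
T4 rotate counter-clockwise with cos θ = 3/5, sin θ = -4/5: (2, -1) → (2/5, -11/5)

T(p) = (2/5, -11/5)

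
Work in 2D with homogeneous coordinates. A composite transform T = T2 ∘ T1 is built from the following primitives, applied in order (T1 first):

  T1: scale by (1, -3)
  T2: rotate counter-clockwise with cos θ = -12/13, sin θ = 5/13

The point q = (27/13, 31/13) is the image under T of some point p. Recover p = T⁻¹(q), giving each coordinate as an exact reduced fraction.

p = (-1, 1)

T1 = [1 0 0; 0 -3 0; 0 0 1]
T2·T1 = [-12/13 15/13 0; 5/13 36/13 0; 0 0 1]
det M = -3; M⁻¹ = [-12/13 5/13 0; 5/39 4/13 0; 0 0 1]
M⁻¹ · (27/13, 31/13)ᵀ = (-1, 1)ᵀ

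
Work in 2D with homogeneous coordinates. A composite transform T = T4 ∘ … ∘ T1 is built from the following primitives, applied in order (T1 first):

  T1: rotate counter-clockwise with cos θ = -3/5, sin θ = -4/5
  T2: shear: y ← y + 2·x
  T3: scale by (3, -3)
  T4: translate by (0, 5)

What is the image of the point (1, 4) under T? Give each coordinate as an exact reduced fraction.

T1 rotate counter-clockwise with cos θ = -3/5, sin θ = -4/5: (1, 4) → (13/5, -16/5)
T2 shear: y ← y + 2·x: (13/5, -16/5) → (13/5, 2)
T3 scale by (3, -3): (13/5, 2) → (39/5, -6)
T4 translate by (0, 5): (39/5, -6) → (39/5, -1)

T(p) = (39/5, -1)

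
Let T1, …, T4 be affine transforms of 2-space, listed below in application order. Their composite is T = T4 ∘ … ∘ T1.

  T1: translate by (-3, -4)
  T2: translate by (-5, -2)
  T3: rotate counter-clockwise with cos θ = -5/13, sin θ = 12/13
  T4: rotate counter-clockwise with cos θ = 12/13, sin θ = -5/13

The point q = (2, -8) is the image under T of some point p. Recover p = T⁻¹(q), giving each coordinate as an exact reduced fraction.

T1 = [1 0 -3; 0 1 -4; 0 0 1]
T2·T1 = [1 0 -8; 0 1 -6; 0 0 1]
T3·…·T1 = [-5/13 -12/13 112/13; 12/13 -5/13 -66/13; 0 0 1]
T4·…·T1 = [0 -1 6; 1 0 -8; 0 0 1]
det M = 1; M⁻¹ = [0 1 8; -1 0 6; 0 0 1]
M⁻¹ · (2, -8)ᵀ = (0, 4)ᵀ

p = (0, 4)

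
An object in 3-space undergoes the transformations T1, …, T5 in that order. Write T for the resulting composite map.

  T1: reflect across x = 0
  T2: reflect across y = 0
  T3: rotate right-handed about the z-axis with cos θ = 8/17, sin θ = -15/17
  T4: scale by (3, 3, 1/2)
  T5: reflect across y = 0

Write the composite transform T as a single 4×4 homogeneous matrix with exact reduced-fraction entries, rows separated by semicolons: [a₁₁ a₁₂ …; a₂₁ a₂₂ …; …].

T1 = [-1 0 0 0; 0 1 0 0; 0 0 1 0; 0 0 0 1]
T2·T1 = [-1 0 0 0; 0 -1 0 0; 0 0 1 0; 0 0 0 1]
T3·…·T1 = [-8/17 -15/17 0 0; 15/17 -8/17 0 0; 0 0 1 0; 0 0 0 1]
T4·…·T1 = [-24/17 -45/17 0 0; 45/17 -24/17 0 0; 0 0 1/2 0; 0 0 0 1]
T5·…·T1 = [-24/17 -45/17 0 0; -45/17 24/17 0 0; 0 0 1/2 0; 0 0 0 1]

T = [-24/17 -45/17 0 0; -45/17 24/17 0 0; 0 0 1/2 0; 0 0 0 1]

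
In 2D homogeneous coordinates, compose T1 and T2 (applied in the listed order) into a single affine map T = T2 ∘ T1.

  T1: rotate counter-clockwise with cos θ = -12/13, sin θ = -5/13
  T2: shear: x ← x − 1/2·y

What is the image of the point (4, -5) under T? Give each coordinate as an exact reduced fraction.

T(p) = (-93/13, 40/13)

T1 rotate counter-clockwise with cos θ = -12/13, sin θ = -5/13: (4, -5) → (-73/13, 40/13)
T2 shear: x ← x − 1/2·y: (-73/13, 40/13) → (-93/13, 40/13)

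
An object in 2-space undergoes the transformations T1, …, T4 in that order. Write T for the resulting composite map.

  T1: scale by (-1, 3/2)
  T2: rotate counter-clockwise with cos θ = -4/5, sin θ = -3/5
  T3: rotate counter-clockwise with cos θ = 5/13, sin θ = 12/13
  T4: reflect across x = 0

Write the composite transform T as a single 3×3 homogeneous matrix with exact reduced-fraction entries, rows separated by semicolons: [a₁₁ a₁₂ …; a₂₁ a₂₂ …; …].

T1 = [-1 0 0; 0 3/2 0; 0 0 1]
T2·T1 = [4/5 9/10 0; 3/5 -6/5 0; 0 0 1]
T3·…·T1 = [-16/65 189/130 0; 63/65 24/65 0; 0 0 1]
T4·…·T1 = [16/65 -189/130 0; 63/65 24/65 0; 0 0 1]

T = [16/65 -189/130 0; 63/65 24/65 0; 0 0 1]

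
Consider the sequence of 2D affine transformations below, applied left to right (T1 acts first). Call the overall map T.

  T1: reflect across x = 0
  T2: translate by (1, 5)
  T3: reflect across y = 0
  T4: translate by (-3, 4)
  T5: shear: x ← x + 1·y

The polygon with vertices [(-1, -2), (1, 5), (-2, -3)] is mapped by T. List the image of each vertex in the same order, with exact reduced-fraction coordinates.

T1 reflect across x = 0: (-1, -2) → (1, -2); (1, 5) → (-1, 5); (-2, -3) → (2, -3)
T2 translate by (1, 5): (1, -2) → (2, 3); (-1, 5) → (0, 10); (2, -3) → (3, 2)
T3 reflect across y = 0: (2, 3) → (2, -3); (0, 10) → (0, -10); (3, 2) → (3, -2)
T4 translate by (-3, 4): (2, -3) → (-1, 1); (0, -10) → (-3, -6); (3, -2) → (0, 2)
T5 shear: x ← x + 1·y: (-1, 1) → (0, 1); (-3, -6) → (-9, -6); (0, 2) → (2, 2)

image vertices: (0, 1), (-9, -6), (2, 2)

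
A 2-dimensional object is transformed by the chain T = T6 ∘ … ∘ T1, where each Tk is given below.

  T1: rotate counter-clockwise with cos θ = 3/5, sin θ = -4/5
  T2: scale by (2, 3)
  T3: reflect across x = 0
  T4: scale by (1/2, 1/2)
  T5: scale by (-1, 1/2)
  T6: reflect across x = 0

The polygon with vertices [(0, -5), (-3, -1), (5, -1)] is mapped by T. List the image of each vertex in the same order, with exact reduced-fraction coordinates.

T1 rotate counter-clockwise with cos θ = 3/5, sin θ = -4/5: (0, -5) → (-4, -3); (-3, -1) → (-13/5, 9/5); (5, -1) → (11/5, -23/5)
T2 scale by (2, 3): (-4, -3) → (-8, -9); (-13/5, 9/5) → (-26/5, 27/5); (11/5, -23/5) → (22/5, -69/5)
T3 reflect across x = 0: (-8, -9) → (8, -9); (-26/5, 27/5) → (26/5, 27/5); (22/5, -69/5) → (-22/5, -69/5)
T4 scale by (1/2, 1/2): (8, -9) → (4, -9/2); (26/5, 27/5) → (13/5, 27/10); (-22/5, -69/5) → (-11/5, -69/10)
T5 scale by (-1, 1/2): (4, -9/2) → (-4, -9/4); (13/5, 27/10) → (-13/5, 27/20); (-11/5, -69/10) → (11/5, -69/20)
T6 reflect across x = 0: (-4, -9/4) → (4, -9/4); (-13/5, 27/20) → (13/5, 27/20); (11/5, -69/20) → (-11/5, -69/20)

image vertices: (4, -9/4), (13/5, 27/20), (-11/5, -69/20)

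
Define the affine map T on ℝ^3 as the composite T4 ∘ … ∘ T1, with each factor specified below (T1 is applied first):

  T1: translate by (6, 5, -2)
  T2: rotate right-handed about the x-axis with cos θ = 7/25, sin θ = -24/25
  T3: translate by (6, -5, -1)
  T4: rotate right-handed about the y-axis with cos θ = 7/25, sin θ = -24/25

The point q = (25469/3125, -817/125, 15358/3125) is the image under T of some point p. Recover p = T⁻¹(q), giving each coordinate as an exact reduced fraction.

T1 = [1 0 0 6; 0 1 0 5; 0 0 1 -2; 0 0 0 1]
T2·T1 = [1 0 0 6; 0 7/25 24/25 -13/25; 0 -24/25 7/25 -134/25; 0 0 0 1]
T3·…·T1 = [1 0 0 12; 0 7/25 24/25 -138/25; 0 -24/25 7/25 -159/25; 0 0 0 1]
T4·…·T1 = [7/25 576/625 -168/625 5916/625; 0 7/25 24/25 -138/25; 24/25 -168/625 49/625 6087/625; 0 0 0 1]
det M = 1; M⁻¹ = [7/25 0 24/25 -12; 576/625 7/25 -168/625 -114/25; -168/625 24/25 49/625 177/25; 0 0 0 1]
M⁻¹ · (25469/3125, -817/125, 15358/3125)ᵀ = (-5, -1/5, -1)ᵀ

p = (-5, -1/5, -1)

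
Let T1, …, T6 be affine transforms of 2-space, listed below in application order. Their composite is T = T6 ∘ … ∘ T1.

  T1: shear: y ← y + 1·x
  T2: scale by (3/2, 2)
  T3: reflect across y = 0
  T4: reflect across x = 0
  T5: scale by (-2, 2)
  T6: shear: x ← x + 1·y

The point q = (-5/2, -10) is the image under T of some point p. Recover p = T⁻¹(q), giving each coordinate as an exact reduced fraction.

p = (5/2, 0)

T1 = [1 0 0; 1 1 0; 0 0 1]
T2·T1 = [3/2 0 0; 2 2 0; 0 0 1]
T3·…·T1 = [3/2 0 0; -2 -2 0; 0 0 1]
T4·…·T1 = [-3/2 0 0; -2 -2 0; 0 0 1]
T5·…·T1 = [3 0 0; -4 -4 0; 0 0 1]
T6·…·T1 = [-1 -4 0; -4 -4 0; 0 0 1]
det M = -12; M⁻¹ = [1/3 -1/3 0; -1/3 1/12 0; 0 0 1]
M⁻¹ · (-5/2, -10)ᵀ = (5/2, 0)ᵀ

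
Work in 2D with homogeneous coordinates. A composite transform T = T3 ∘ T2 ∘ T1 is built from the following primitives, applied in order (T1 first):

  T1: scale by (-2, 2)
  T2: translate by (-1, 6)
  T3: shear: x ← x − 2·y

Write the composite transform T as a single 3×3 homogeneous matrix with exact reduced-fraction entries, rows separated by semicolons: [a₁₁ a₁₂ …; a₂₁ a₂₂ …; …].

T = [-2 -4 -13; 0 2 6; 0 0 1]

T1 = [-2 0 0; 0 2 0; 0 0 1]
T2·T1 = [-2 0 -1; 0 2 6; 0 0 1]
T3·…·T1 = [-2 -4 -13; 0 2 6; 0 0 1]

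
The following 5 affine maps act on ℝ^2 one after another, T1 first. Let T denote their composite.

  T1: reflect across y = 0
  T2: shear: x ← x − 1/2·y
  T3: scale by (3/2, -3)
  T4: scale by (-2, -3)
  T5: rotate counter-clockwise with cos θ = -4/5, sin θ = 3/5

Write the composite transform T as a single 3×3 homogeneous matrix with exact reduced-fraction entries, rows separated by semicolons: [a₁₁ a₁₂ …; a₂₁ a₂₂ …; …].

T = [12/5 33/5 0; -9/5 63/10 0; 0 0 1]

T1 = [1 0 0; 0 -1 0; 0 0 1]
T2·T1 = [1 1/2 0; 0 -1 0; 0 0 1]
T3·…·T1 = [3/2 3/4 0; 0 3 0; 0 0 1]
T4·…·T1 = [-3 -3/2 0; 0 -9 0; 0 0 1]
T5·…·T1 = [12/5 33/5 0; -9/5 63/10 0; 0 0 1]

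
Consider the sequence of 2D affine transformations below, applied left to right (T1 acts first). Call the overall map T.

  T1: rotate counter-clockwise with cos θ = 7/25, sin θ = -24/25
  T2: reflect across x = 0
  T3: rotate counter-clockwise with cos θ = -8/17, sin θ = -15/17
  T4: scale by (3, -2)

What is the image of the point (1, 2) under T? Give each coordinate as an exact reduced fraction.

T1 rotate counter-clockwise with cos θ = 7/25, sin θ = -24/25: (1, 2) → (11/5, -2/5)
T2 reflect across x = 0: (11/5, -2/5) → (-11/5, -2/5)
T3 rotate counter-clockwise with cos θ = -8/17, sin θ = -15/17: (-11/5, -2/5) → (58/85, 181/85)
T4 scale by (3, -2): (58/85, 181/85) → (174/85, -362/85)

T(p) = (174/85, -362/85)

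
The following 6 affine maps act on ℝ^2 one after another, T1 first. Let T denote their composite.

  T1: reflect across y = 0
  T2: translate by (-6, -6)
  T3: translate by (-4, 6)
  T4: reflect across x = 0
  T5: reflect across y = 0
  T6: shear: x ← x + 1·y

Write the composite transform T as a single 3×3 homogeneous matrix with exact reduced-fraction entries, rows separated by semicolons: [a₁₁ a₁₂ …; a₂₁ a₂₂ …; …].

T1 = [1 0 0; 0 -1 0; 0 0 1]
T2·T1 = [1 0 -6; 0 -1 -6; 0 0 1]
T3·…·T1 = [1 0 -10; 0 -1 0; 0 0 1]
T4·…·T1 = [-1 0 10; 0 -1 0; 0 0 1]
T5·…·T1 = [-1 0 10; 0 1 0; 0 0 1]
T6·…·T1 = [-1 1 10; 0 1 0; 0 0 1]

T = [-1 1 10; 0 1 0; 0 0 1]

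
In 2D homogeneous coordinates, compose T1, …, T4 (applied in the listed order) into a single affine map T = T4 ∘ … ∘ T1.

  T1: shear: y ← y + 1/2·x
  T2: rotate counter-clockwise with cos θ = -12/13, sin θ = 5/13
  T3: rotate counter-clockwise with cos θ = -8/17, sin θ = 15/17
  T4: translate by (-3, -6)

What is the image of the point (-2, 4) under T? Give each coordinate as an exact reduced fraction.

T1 shear: y ← y + 1/2·x: (-2, 4) → (-2, 3)
T2 rotate counter-clockwise with cos θ = -12/13, sin θ = 5/13: (-2, 3) → (9/13, -46/13)
T3 rotate counter-clockwise with cos θ = -8/17, sin θ = 15/17: (9/13, -46/13) → (618/221, 503/221)
T4 translate by (-3, -6): (618/221, 503/221) → (-45/221, -823/221)

T(p) = (-45/221, -823/221)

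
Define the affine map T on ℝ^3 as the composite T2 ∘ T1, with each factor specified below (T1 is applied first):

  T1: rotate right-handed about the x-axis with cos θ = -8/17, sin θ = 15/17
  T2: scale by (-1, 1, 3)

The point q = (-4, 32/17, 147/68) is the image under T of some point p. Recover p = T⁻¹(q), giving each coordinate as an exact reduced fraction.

p = (4, -1/4, -2)

T1 = [1 0 0 0; 0 -8/17 -15/17 0; 0 15/17 -8/17 0; 0 0 0 1]
T2·T1 = [-1 0 0 0; 0 -8/17 -15/17 0; 0 45/17 -24/17 0; 0 0 0 1]
det M = -3; M⁻¹ = [-1 0 0 0; 0 -8/17 5/17 0; 0 -15/17 -8/51 0; 0 0 0 1]
M⁻¹ · (-4, 32/17, 147/68)ᵀ = (4, -1/4, -2)ᵀ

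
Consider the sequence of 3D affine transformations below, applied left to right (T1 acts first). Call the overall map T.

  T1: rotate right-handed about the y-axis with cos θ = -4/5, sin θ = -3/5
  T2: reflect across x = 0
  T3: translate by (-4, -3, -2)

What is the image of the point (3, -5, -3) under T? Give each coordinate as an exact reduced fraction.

T(p) = (-17/5, -8, 11/5)

T1 rotate right-handed about the y-axis with cos θ = -4/5, sin θ = -3/5: (3, -5, -3) → (-3/5, -5, 21/5)
T2 reflect across x = 0: (-3/5, -5, 21/5) → (3/5, -5, 21/5)
T3 translate by (-4, -3, -2): (3/5, -5, 21/5) → (-17/5, -8, 11/5)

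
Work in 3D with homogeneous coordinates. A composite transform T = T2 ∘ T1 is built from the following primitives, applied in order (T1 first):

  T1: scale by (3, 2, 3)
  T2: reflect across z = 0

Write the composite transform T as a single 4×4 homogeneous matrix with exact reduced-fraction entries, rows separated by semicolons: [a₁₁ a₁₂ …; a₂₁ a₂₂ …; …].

T = [3 0 0 0; 0 2 0 0; 0 0 -3 0; 0 0 0 1]

T1 = [3 0 0 0; 0 2 0 0; 0 0 3 0; 0 0 0 1]
T2·T1 = [3 0 0 0; 0 2 0 0; 0 0 -3 0; 0 0 0 1]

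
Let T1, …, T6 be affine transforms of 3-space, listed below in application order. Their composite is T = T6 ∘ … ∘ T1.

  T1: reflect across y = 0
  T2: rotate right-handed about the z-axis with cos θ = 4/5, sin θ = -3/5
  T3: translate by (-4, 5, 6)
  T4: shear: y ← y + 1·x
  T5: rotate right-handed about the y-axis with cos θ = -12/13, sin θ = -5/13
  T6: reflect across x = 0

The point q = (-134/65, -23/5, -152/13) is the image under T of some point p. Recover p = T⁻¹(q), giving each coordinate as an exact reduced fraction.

T1 = [1 0 0 0; 0 -1 0 0; 0 0 1 0; 0 0 0 1]
T2·T1 = [4/5 -3/5 0 0; -3/5 -4/5 0 0; 0 0 1 0; 0 0 0 1]
T3·…·T1 = [4/5 -3/5 0 -4; -3/5 -4/5 0 5; 0 0 1 6; 0 0 0 1]
T4·…·T1 = [4/5 -3/5 0 -4; 1/5 -7/5 0 1; 0 0 1 6; 0 0 0 1]
T5·…·T1 = [-48/65 36/65 -5/13 18/13; 1/5 -7/5 0 1; 4/13 -3/13 -12/13 -92/13; 0 0 0 1]
T6·…·T1 = [48/65 -36/65 5/13 -18/13; 1/5 -7/5 0 1; 4/13 -3/13 -12/13 -92/13; 0 0 0 1]
det M = 1; M⁻¹ = [84/65 -3/5 7/13 31/5; 12/65 -4/5 1/13 8/5; 5/13 0 -12/13 -6; 0 0 0 1]
M⁻¹ · (-134/65, -23/5, -152/13)ᵀ = (0, 4, 4)ᵀ

p = (0, 4, 4)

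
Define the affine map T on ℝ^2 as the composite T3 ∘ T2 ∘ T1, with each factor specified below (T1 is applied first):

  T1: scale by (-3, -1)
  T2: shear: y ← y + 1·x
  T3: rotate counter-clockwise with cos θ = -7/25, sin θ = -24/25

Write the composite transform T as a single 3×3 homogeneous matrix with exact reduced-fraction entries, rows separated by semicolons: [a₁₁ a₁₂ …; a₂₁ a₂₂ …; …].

T = [-51/25 -24/25 0; 93/25 7/25 0; 0 0 1]

T1 = [-3 0 0; 0 -1 0; 0 0 1]
T2·T1 = [-3 0 0; -3 -1 0; 0 0 1]
T3·…·T1 = [-51/25 -24/25 0; 93/25 7/25 0; 0 0 1]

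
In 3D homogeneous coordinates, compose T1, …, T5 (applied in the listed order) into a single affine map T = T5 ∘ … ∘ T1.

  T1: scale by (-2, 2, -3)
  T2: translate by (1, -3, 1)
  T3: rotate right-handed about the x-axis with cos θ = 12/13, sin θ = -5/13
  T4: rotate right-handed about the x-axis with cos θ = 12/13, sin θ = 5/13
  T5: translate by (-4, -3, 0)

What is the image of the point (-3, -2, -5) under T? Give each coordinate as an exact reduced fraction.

T(p) = (3, -10, 16)

T1 scale by (-2, 2, -3): (-3, -2, -5) → (6, -4, 15)
T2 translate by (1, -3, 1): (6, -4, 15) → (7, -7, 16)
T3 rotate right-handed about the x-axis with cos θ = 12/13, sin θ = -5/13: (7, -7, 16) → (7, -4/13, 227/13)
T4 rotate right-handed about the x-axis with cos θ = 12/13, sin θ = 5/13: (7, -4/13, 227/13) → (7, -7, 16)
T5 translate by (-4, -3, 0): (7, -7, 16) → (3, -10, 16)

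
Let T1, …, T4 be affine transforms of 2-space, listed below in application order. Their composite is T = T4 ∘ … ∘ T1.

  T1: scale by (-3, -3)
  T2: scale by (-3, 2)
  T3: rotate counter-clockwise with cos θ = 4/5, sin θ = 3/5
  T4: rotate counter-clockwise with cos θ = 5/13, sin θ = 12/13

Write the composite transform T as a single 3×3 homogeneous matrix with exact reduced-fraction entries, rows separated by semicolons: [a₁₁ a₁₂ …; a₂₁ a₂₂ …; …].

T1 = [-3 0 0; 0 -3 0; 0 0 1]
T2·T1 = [9 0 0; 0 -6 0; 0 0 1]
T3·…·T1 = [36/5 18/5 0; 27/5 -24/5 0; 0 0 1]
T4·…·T1 = [-144/65 378/65 0; 567/65 96/65 0; 0 0 1]

T = [-144/65 378/65 0; 567/65 96/65 0; 0 0 1]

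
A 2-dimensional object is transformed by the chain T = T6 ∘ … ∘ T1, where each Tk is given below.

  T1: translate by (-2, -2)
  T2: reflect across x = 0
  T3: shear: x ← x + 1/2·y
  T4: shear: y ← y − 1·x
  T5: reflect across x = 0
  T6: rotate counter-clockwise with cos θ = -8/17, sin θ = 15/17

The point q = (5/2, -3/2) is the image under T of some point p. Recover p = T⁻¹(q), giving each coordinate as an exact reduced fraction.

T1 = [1 0 -2; 0 1 -2; 0 0 1]
T2·T1 = [-1 0 2; 0 1 -2; 0 0 1]
T3·…·T1 = [-1 1/2 1; 0 1 -2; 0 0 1]
T4·…·T1 = [-1 1/2 1; 1 1/2 -3; 0 0 1]
T5·…·T1 = [1 -1/2 -1; 1 1/2 -3; 0 0 1]
T6·…·T1 = [-23/17 -7/34 53/17; 7/17 -23/34 9/17; 0 0 1]
det M = 1; M⁻¹ = [-23/34 7/34 2; -7/17 -23/17 2; 0 0 1]
M⁻¹ · (5/2, -3/2)ᵀ = (0, 3)ᵀ

p = (0, 3)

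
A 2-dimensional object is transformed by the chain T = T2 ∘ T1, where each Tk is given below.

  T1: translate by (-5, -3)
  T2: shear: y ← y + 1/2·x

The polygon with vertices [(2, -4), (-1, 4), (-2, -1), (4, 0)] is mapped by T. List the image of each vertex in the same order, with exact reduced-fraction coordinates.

T1 translate by (-5, -3): (2, -4) → (-3, -7); (-1, 4) → (-6, 1); (-2, -1) → (-7, -4); (4, 0) → (-1, -3)
T2 shear: y ← y + 1/2·x: (-3, -7) → (-3, -17/2); (-6, 1) → (-6, -2); (-7, -4) → (-7, -15/2); (-1, -3) → (-1, -7/2)

image vertices: (-3, -17/2), (-6, -2), (-7, -15/2), (-1, -7/2)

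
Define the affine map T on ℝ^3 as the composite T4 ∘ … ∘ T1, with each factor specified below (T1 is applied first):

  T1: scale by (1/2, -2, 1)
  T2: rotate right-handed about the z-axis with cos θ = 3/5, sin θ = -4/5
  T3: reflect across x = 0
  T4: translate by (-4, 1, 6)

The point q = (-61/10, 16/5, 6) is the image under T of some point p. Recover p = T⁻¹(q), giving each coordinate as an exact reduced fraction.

p = (-1, -3/2, 0)

T1 = [1/2 0 0 0; 0 -2 0 0; 0 0 1 0; 0 0 0 1]
T2·T1 = [3/10 -8/5 0 0; -2/5 -6/5 0 0; 0 0 1 0; 0 0 0 1]
T3·…·T1 = [-3/10 8/5 0 0; -2/5 -6/5 0 0; 0 0 1 0; 0 0 0 1]
T4·…·T1 = [-3/10 8/5 0 -4; -2/5 -6/5 0 1; 0 0 1 6; 0 0 0 1]
det M = 1; M⁻¹ = [-6/5 -8/5 0 -16/5; 2/5 -3/10 0 19/10; 0 0 1 -6; 0 0 0 1]
M⁻¹ · (-61/10, 16/5, 6)ᵀ = (-1, -3/2, 0)ᵀ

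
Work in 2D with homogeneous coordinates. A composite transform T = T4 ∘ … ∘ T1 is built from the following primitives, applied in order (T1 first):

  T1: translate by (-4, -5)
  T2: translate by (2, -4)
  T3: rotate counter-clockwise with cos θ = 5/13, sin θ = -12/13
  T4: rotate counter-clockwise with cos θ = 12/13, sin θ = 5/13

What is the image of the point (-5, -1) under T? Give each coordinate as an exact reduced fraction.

T(p) = (-2030/169, -367/169)

T1 translate by (-4, -5): (-5, -1) → (-9, -6)
T2 translate by (2, -4): (-9, -6) → (-7, -10)
T3 rotate counter-clockwise with cos θ = 5/13, sin θ = -12/13: (-7, -10) → (-155/13, 34/13)
T4 rotate counter-clockwise with cos θ = 12/13, sin θ = 5/13: (-155/13, 34/13) → (-2030/169, -367/169)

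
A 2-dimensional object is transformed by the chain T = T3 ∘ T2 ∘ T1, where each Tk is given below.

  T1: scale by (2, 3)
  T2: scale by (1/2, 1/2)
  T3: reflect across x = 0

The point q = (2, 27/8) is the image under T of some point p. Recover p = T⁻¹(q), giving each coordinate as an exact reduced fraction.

T1 = [2 0 0; 0 3 0; 0 0 1]
T2·T1 = [1 0 0; 0 3/2 0; 0 0 1]
T3·…·T1 = [-1 0 0; 0 3/2 0; 0 0 1]
det M = -3/2; M⁻¹ = [-1 0 0; 0 2/3 0; 0 0 1]
M⁻¹ · (2, 27/8)ᵀ = (-2, 9/4)ᵀ

p = (-2, 9/4)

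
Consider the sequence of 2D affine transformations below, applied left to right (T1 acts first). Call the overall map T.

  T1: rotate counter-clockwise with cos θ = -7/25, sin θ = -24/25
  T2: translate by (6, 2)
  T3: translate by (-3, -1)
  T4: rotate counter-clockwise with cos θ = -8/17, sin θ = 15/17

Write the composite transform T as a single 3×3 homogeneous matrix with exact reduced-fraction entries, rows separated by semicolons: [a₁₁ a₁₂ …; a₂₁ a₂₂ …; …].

T = [416/425 -87/425 -39/17; 87/425 416/425 37/17; 0 0 1]

T1 = [-7/25 24/25 0; -24/25 -7/25 0; 0 0 1]
T2·T1 = [-7/25 24/25 6; -24/25 -7/25 2; 0 0 1]
T3·…·T1 = [-7/25 24/25 3; -24/25 -7/25 1; 0 0 1]
T4·…·T1 = [416/425 -87/425 -39/17; 87/425 416/425 37/17; 0 0 1]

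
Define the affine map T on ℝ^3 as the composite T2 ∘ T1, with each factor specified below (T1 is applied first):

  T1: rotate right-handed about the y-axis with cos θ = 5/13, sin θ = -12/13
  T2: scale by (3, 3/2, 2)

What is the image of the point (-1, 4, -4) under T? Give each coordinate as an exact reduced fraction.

T(p) = (129/13, 6, -64/13)

T1 rotate right-handed about the y-axis with cos θ = 5/13, sin θ = -12/13: (-1, 4, -4) → (43/13, 4, -32/13)
T2 scale by (3, 3/2, 2): (43/13, 4, -32/13) → (129/13, 6, -64/13)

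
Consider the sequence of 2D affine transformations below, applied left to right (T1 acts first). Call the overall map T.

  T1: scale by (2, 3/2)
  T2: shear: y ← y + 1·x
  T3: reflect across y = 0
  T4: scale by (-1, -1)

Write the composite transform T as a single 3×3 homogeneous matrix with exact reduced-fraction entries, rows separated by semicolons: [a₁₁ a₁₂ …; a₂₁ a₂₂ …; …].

T = [-2 0 0; 2 3/2 0; 0 0 1]

T1 = [2 0 0; 0 3/2 0; 0 0 1]
T2·T1 = [2 0 0; 2 3/2 0; 0 0 1]
T3·…·T1 = [2 0 0; -2 -3/2 0; 0 0 1]
T4·…·T1 = [-2 0 0; 2 3/2 0; 0 0 1]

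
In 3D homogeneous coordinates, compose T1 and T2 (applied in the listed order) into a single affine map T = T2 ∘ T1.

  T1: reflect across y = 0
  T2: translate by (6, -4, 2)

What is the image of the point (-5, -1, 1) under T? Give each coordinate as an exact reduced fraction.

T1 reflect across y = 0: (-5, -1, 1) → (-5, 1, 1)
T2 translate by (6, -4, 2): (-5, 1, 1) → (1, -3, 3)

T(p) = (1, -3, 3)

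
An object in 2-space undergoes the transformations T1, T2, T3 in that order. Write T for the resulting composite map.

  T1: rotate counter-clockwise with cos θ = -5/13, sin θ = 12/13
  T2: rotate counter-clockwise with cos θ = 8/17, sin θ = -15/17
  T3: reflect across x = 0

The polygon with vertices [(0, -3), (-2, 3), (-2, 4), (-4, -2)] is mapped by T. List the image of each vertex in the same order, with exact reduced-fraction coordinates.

image vertices: (-513/221, -420/221), (61/17, 6/17), (964/221, 218/221), (218/221, -964/221)

T1 rotate counter-clockwise with cos θ = -5/13, sin θ = 12/13: (0, -3) → (36/13, 15/13); (-2, 3) → (-2, -3); (-2, 4) → (-38/13, -44/13); (-4, -2) → (44/13, -38/13)
T2 rotate counter-clockwise with cos θ = 8/17, sin θ = -15/17: (36/13, 15/13) → (513/221, -420/221); (-2, -3) → (-61/17, 6/17); (-38/13, -44/13) → (-964/221, 218/221); (44/13, -38/13) → (-218/221, -964/221)
T3 reflect across x = 0: (513/221, -420/221) → (-513/221, -420/221); (-61/17, 6/17) → (61/17, 6/17); (-964/221, 218/221) → (964/221, 218/221); (-218/221, -964/221) → (218/221, -964/221)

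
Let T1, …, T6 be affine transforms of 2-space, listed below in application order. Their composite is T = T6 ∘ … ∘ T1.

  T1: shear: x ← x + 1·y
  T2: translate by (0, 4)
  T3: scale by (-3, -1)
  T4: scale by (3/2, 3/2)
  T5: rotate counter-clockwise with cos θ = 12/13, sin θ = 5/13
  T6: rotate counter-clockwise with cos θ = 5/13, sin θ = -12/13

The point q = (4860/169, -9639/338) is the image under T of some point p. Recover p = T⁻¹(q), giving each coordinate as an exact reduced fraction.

p = (-5, -4)

T1 = [1 1 0; 0 1 0; 0 0 1]
T2·T1 = [1 1 0; 0 1 4; 0 0 1]
T3·…·T1 = [-3 -3 0; 0 -1 -4; 0 0 1]
T4·…·T1 = [-9/2 -9/2 0; 0 -3/2 -6; 0 0 1]
T5·…·T1 = [-54/13 -93/26 30/13; -45/26 -81/26 -72/13; 0 0 1]
T6·…·T1 = [-540/169 -1437/338 -714/169; 1071/338 711/338 -720/169; 0 0 1]
det M = 27/4; M⁻¹ = [158/507 958/1521 4; -238/507 -80/169 -4; 0 0 1]
M⁻¹ · (4860/169, -9639/338)ᵀ = (-5, -4)ᵀ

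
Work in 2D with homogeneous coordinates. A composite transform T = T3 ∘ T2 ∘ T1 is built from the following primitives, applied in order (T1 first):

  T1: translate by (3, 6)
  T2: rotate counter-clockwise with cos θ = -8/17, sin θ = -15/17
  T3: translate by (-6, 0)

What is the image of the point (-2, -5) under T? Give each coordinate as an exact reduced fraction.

T(p) = (-95/17, -23/17)

T1 translate by (3, 6): (-2, -5) → (1, 1)
T2 rotate counter-clockwise with cos θ = -8/17, sin θ = -15/17: (1, 1) → (7/17, -23/17)
T3 translate by (-6, 0): (7/17, -23/17) → (-95/17, -23/17)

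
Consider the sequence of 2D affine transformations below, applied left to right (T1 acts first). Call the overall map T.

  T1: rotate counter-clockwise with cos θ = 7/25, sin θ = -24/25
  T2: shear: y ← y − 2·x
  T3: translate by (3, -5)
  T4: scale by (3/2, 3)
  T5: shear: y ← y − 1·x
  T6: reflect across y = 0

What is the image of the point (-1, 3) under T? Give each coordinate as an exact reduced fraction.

T(p) = (42/5, 168/5)

T1 rotate counter-clockwise with cos θ = 7/25, sin θ = -24/25: (-1, 3) → (13/5, 9/5)
T2 shear: y ← y − 2·x: (13/5, 9/5) → (13/5, -17/5)
T3 translate by (3, -5): (13/5, -17/5) → (28/5, -42/5)
T4 scale by (3/2, 3): (28/5, -42/5) → (42/5, -126/5)
T5 shear: y ← y − 1·x: (42/5, -126/5) → (42/5, -168/5)
T6 reflect across y = 0: (42/5, -168/5) → (42/5, 168/5)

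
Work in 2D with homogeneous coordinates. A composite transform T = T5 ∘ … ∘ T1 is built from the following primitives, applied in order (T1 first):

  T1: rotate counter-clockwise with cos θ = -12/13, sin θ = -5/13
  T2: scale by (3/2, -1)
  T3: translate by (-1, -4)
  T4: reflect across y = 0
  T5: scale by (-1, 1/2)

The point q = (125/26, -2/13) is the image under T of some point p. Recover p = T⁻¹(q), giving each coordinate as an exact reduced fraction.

T1 = [-12/13 5/13 0; -5/13 -12/13 0; 0 0 1]
T2·T1 = [-18/13 15/26 0; 5/13 12/13 0; 0 0 1]
T3·…·T1 = [-18/13 15/26 -1; 5/13 12/13 -4; 0 0 1]
T4·…·T1 = [-18/13 15/26 -1; -5/13 -12/13 4; 0 0 1]
T5·…·T1 = [18/13 -15/26 1; -5/26 -6/13 2; 0 0 1]
det M = -3/4; M⁻¹ = [8/13 -10/13 12/13; -10/39 -24/13 154/39; 0 0 1]
M⁻¹ · (125/26, -2/13)ᵀ = (4, 3)ᵀ

p = (4, 3)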